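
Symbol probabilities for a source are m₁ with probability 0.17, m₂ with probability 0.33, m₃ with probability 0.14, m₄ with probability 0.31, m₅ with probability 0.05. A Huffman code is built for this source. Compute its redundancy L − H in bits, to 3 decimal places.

Entropy H = −Σ p log₂ p ≈ 2.0994 bits.
Huffman merges: 1/20+7/50→19/100; 17/100+19/100→9/25; 31/100+33/100→16/25; 9/25+16/25→1. L = 219/100 ≈ 2.1900.
L − H = 2.1900 − 2.0994 = 0.091 bits.

0.091 bits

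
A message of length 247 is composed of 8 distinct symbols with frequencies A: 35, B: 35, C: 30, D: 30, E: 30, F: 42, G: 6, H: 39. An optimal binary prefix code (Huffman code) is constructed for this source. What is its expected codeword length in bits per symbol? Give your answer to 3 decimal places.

Probabilities are the counts divided by 247.
Repeatedly combine the two least-probable nodes; the expected code length is the sum of the merged weights.
merge 6/247 + 30/247 → 36/247
merge 30/247 + 30/247 → 60/247
merge 35/247 + 35/247 → 70/247
merge 36/247 + 3/19 → 75/247
merge 42/247 + 60/247 → 102/247
merge 70/247 + 75/247 → 145/247
merge 102/247 + 145/247 → 1
L = 36/247 + 60/247 + 70/247 + 75/247 + 102/247 + 145/247 + 1 = 735/247 ≈ 2.976 bits/symbol.

2.976 bits/symbol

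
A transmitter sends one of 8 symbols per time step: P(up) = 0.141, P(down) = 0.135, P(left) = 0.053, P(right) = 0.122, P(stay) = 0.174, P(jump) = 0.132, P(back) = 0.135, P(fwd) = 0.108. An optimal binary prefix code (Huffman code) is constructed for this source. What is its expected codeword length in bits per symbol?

Repeatedly combine the two least-probable nodes; the expected code length is the sum of the merged weights.
merge 53/1000 + 27/250 → 161/1000
merge 61/500 + 33/250 → 127/500
merge 27/200 + 27/200 → 27/100
merge 141/1000 + 161/1000 → 151/500
merge 87/500 + 127/500 → 107/250
merge 27/100 + 151/500 → 143/250
merge 107/250 + 143/250 → 1
L = 161/1000 + 127/500 + 27/100 + 151/500 + 107/250 + 143/250 + 1 = 2987/1000 = 2.987 bits/symbol.

2.987 bits/symbol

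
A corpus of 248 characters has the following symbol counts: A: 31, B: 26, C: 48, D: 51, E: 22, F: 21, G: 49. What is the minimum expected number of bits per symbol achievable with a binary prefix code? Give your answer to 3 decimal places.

2.770 bits/symbol

Probabilities are the counts divided by 248.
Repeatedly combine the two least-probable nodes; the expected code length is the sum of the merged weights.
merge 21/248 + 11/124 → 43/248
merge 13/124 + 1/8 → 57/248
merge 43/248 + 6/31 → 91/248
merge 49/248 + 51/248 → 25/62
merge 57/248 + 91/248 → 37/62
merge 25/62 + 37/62 → 1
L = 43/248 + 57/248 + 91/248 + 25/62 + 37/62 + 1 = 687/248 ≈ 2.770 bits/symbol.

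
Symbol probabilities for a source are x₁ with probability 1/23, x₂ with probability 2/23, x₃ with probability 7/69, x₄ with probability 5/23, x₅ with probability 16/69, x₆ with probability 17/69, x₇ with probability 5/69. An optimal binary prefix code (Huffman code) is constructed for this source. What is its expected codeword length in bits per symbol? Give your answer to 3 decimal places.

Repeatedly combine the two least-probable nodes; the expected code length is the sum of the merged weights.
merge 1/23 + 5/69 → 8/69
merge 2/23 + 7/69 → 13/69
merge 8/69 + 13/69 → 7/23
merge 5/23 + 16/69 → 31/69
merge 17/69 + 7/23 → 38/69
merge 31/69 + 38/69 → 1
L = 8/69 + 13/69 + 7/23 + 31/69 + 38/69 + 1 = 60/23 ≈ 2.609 bits/symbol.

2.609 bits/symbol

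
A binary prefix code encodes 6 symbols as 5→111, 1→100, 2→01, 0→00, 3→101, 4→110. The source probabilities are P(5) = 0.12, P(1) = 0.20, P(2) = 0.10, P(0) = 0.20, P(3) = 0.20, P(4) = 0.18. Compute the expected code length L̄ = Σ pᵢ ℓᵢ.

L̄ = Σ pᵢ·ℓᵢ = 0.12·3 + 0.20·3 + 0.10·2 + 0.20·2 + 0.20·3 + 0.18·3 = 2.7 bits/symbol.

2.7 bits/symbol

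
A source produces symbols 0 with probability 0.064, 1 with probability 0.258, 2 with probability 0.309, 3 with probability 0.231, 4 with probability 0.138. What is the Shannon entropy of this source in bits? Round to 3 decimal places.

H = −Σ pᵢ log₂ pᵢ.
−0.064·log₂(0.064) = 0.2538
−0.258·log₂(0.258) = 0.5043
−0.309·log₂(0.309) = 0.5235
−0.231·log₂(0.231) = 0.4883
−0.138·log₂(0.138) = 0.3943
Sum ≈ 2.1643 → 2.164 bits.

2.164 bits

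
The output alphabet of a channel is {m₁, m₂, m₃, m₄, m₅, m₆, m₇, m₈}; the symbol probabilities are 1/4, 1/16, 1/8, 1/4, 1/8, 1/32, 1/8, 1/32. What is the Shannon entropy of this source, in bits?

Each probability is a power of 1/2, so log₂(1/p) is an integer.
H = Σ p·log₂(1/p) = 1/4·2 + 1/16·4 + 1/8·3 + 1/4·2 + 1/8·3 + 1/32·5 + 1/8·3 + 1/32·5 = 2.6875 bits.

2.6875 bits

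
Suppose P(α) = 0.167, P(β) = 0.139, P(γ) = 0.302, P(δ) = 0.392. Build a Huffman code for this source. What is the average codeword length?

1.914 bits/symbol

Repeatedly combine the two least-probable nodes; the expected code length is the sum of the merged weights.
merge 139/1000 + 167/1000 → 153/500
merge 151/500 + 153/500 → 76/125
merge 49/125 + 76/125 → 1
L = 153/500 + 76/125 + 1 = 957/500 = 1.914 bits/symbol.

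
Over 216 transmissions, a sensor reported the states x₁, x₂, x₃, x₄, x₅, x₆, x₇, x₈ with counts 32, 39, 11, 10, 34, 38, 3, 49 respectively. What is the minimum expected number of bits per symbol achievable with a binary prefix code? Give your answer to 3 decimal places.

Probabilities are the counts divided by 216.
Repeatedly combine the two least-probable nodes; the expected code length is the sum of the merged weights.
merge 1/72 + 5/108 → 13/216
merge 11/216 + 13/216 → 1/9
merge 1/9 + 4/27 → 7/27
merge 17/108 + 19/108 → 1/3
merge 13/72 + 49/216 → 11/27
merge 7/27 + 1/3 → 16/27
merge 11/27 + 16/27 → 1
L = 13/216 + 1/9 + 7/27 + 1/3 + 11/27 + 16/27 + 1 = 199/72 ≈ 2.764 bits/symbol.

2.764 bits/symbol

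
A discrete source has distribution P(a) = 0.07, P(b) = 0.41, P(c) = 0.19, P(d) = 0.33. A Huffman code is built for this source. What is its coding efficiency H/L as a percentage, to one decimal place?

96.2%

Entropy H = −Σ p log₂ p ≈ 1.7790 bits.
Huffman merges: 7/100+19/100→13/50; 13/50+33/100→59/100; 41/100+59/100→1. L = 37/20 ≈ 1.8500.
Efficiency = H/L = 1.7790/1.8500 = 96.2%.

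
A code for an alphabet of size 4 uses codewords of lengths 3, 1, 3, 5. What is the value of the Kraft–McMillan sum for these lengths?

0.78125

With common denominator 2^5 = 32: Σ 2^(−ℓᵢ) = 4/32 + 16/32 + 4/32 + 1/32 = 25/32 = 0.78125.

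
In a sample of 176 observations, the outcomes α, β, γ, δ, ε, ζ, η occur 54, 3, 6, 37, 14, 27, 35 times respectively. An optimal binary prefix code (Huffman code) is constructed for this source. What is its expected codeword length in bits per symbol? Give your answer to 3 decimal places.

2.466 bits/symbol

Probabilities are the counts divided by 176.
Repeatedly combine the two least-probable nodes; the expected code length is the sum of the merged weights.
merge 3/176 + 3/88 → 9/176
merge 9/176 + 7/88 → 23/176
merge 23/176 + 27/176 → 25/88
merge 35/176 + 37/176 → 9/22
merge 25/88 + 27/88 → 13/22
merge 9/22 + 13/22 → 1
L = 9/176 + 23/176 + 25/88 + 9/22 + 13/22 + 1 = 217/88 ≈ 2.466 bits/symbol.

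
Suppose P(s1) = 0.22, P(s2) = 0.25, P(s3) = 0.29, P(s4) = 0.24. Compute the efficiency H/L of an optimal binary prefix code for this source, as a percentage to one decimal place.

Entropy H = −Σ p log₂ p ≈ 1.9926 bits.
Huffman merges: 11/50+6/25→23/50; 1/4+29/100→27/50; 23/50+27/50→1. L = 2 ≈ 2.0000.
Efficiency = H/L = 1.9926/2.0000 = 99.6%.

99.6%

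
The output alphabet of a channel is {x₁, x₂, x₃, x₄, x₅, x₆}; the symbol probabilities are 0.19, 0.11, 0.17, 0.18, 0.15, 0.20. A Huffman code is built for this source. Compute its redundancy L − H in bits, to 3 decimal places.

0.050 bits

Entropy H = −Σ p log₂ p ≈ 2.5603 bits.
Huffman merges: 11/100+3/20→13/50; 17/100+9/50→7/20; 19/100+1/5→39/100; 13/50+7/20→61/100; 39/100+61/100→1. L = 261/100 ≈ 2.6100.
L − H = 2.6100 − 2.5603 = 0.050 bits.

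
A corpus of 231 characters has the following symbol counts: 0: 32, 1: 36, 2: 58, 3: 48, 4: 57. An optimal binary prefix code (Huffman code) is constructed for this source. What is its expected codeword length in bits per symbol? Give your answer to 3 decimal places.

Probabilities are the counts divided by 231.
Repeatedly combine the two least-probable nodes; the expected code length is the sum of the merged weights.
merge 32/231 + 12/77 → 68/231
merge 16/77 + 19/77 → 5/11
merge 58/231 + 68/231 → 6/11
merge 5/11 + 6/11 → 1
L = 68/231 + 5/11 + 6/11 + 1 = 530/231 ≈ 2.294 bits/symbol.

2.294 bits/symbol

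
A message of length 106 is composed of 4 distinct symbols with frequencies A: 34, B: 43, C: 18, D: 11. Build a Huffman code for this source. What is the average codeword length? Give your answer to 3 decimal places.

Probabilities are the counts divided by 106.
Repeatedly combine the two least-probable nodes; the expected code length is the sum of the merged weights.
merge 11/106 + 9/53 → 29/106
merge 29/106 + 17/53 → 63/106
merge 43/106 + 63/106 → 1
L = 29/106 + 63/106 + 1 = 99/53 ≈ 1.868 bits/symbol.

1.868 bits/symbol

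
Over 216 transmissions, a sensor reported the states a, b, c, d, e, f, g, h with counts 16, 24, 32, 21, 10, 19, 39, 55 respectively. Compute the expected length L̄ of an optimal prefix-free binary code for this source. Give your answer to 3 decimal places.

2.866 bits/symbol

Probabilities are the counts divided by 216.
Repeatedly combine the two least-probable nodes; the expected code length is the sum of the merged weights.
merge 5/108 + 2/27 → 13/108
merge 19/216 + 7/72 → 5/27
merge 1/9 + 13/108 → 25/108
merge 4/27 + 13/72 → 71/216
merge 5/27 + 25/108 → 5/12
merge 55/216 + 71/216 → 7/12
merge 5/12 + 7/12 → 1
L = 13/108 + 5/27 + 25/108 + 71/216 + 5/12 + 7/12 + 1 = 619/216 ≈ 2.866 bits/symbol.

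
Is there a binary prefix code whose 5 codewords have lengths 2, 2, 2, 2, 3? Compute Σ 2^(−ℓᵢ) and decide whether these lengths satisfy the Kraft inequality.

1.125; no

With common denominator 2^3 = 8: Σ 2^(−ℓᵢ) = 2/8 + 2/8 + 2/8 + 2/8 + 1/8 = 9/8 = 1.125.
Kraft's inequality requires Σ ≤ 1; here Σ = 1.125 > 1, so no such prefix code exists.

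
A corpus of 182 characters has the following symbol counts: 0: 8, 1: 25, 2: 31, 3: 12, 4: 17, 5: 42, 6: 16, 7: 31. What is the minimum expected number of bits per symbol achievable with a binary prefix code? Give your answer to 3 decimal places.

2.879 bits/symbol

Probabilities are the counts divided by 182.
Repeatedly combine the two least-probable nodes; the expected code length is the sum of the merged weights.
merge 4/91 + 6/91 → 10/91
merge 8/91 + 17/182 → 33/182
merge 10/91 + 25/182 → 45/182
merge 31/182 + 31/182 → 31/91
merge 33/182 + 3/13 → 75/182
merge 45/182 + 31/91 → 107/182
merge 75/182 + 107/182 → 1
L = 10/91 + 33/182 + 45/182 + 31/91 + 75/182 + 107/182 + 1 = 262/91 ≈ 2.879 bits/symbol.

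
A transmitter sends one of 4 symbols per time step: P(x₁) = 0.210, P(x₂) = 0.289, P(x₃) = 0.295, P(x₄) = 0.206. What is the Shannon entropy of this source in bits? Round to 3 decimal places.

1.979 bits

H = −Σ pᵢ log₂ pᵢ.
−0.210·log₂(0.210) = 0.4728
−0.289·log₂(0.289) = 0.5176
−0.295·log₂(0.295) = 0.5196
−0.206·log₂(0.206) = 0.4695
Sum ≈ 1.9795 → 1.979 bits.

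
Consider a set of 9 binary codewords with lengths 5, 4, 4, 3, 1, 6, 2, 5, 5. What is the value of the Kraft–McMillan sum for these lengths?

With common denominator 2^6 = 64: Σ 2^(−ℓᵢ) = 2/64 + 4/64 + 4/64 + 8/64 + 32/64 + 1/64 + 16/64 + 2/64 + 2/64 = 71/64 = 1.109375.

1.109375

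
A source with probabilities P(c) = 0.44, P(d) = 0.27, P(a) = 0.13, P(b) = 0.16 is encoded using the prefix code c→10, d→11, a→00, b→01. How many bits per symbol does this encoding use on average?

L̄ = Σ pᵢ·ℓᵢ = 0.44·2 + 0.27·2 + 0.13·2 + 0.16·2 = 2 bits/symbol.

2 bits/symbol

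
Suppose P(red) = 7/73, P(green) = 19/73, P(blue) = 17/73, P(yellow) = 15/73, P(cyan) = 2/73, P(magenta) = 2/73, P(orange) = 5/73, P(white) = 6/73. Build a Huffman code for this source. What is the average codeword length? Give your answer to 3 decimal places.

Repeatedly combine the two least-probable nodes; the expected code length is the sum of the merged weights.
merge 2/73 + 2/73 → 4/73
merge 4/73 + 5/73 → 9/73
merge 6/73 + 7/73 → 13/73
merge 9/73 + 13/73 → 22/73
merge 15/73 + 17/73 → 32/73
merge 19/73 + 22/73 → 41/73
merge 32/73 + 41/73 → 1
L = 4/73 + 9/73 + 13/73 + 22/73 + 32/73 + 41/73 + 1 = 194/73 ≈ 2.658 bits/symbol.

2.658 bits/symbol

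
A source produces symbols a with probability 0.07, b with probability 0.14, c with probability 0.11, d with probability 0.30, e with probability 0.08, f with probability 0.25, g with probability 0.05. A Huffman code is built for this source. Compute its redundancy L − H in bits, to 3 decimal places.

Entropy H = −Σ p log₂ p ≈ 2.5446 bits.
Huffman merges: 1/20+7/100→3/25; 2/25+11/100→19/100; 3/25+7/50→13/50; 19/100+1/4→11/25; 13/50+3/10→14/25; 11/25+14/25→1. L = 257/100 ≈ 2.5700.
L − H = 2.5700 − 2.5446 = 0.025 bits.

0.025 bits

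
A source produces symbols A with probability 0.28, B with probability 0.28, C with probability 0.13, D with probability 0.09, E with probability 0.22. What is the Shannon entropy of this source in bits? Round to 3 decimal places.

H = −Σ pᵢ log₂ pᵢ.
−0.28·log₂(0.28) = 0.5142
−0.28·log₂(0.28) = 0.5142
−0.13·log₂(0.13) = 0.3826
−0.09·log₂(0.09) = 0.3127
−0.22·log₂(0.22) = 0.4806
Sum ≈ 2.2043 → 2.204 bits.

2.204 bits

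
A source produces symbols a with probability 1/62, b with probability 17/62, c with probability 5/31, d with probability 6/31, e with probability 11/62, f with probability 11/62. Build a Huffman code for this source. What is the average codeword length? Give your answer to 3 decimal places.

2.532 bits/symbol

Repeatedly combine the two least-probable nodes; the expected code length is the sum of the merged weights.
merge 1/62 + 5/31 → 11/62
merge 11/62 + 11/62 → 11/31
merge 11/62 + 6/31 → 23/62
merge 17/62 + 11/31 → 39/62
merge 23/62 + 39/62 → 1
L = 11/62 + 11/31 + 23/62 + 39/62 + 1 = 157/62 ≈ 2.532 bits/symbol.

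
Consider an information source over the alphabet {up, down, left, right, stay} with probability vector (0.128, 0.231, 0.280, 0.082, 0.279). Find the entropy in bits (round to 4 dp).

2.1919 bits

H = −Σ pᵢ log₂ pᵢ.
−0.128·log₂(0.128) = 0.3796
−0.231·log₂(0.231) = 0.4883
−0.280·log₂(0.280) = 0.5142
−0.082·log₂(0.082) = 0.2959
−0.279·log₂(0.279) = 0.5138
Sum ≈ 2.1919 → 2.1919 bits.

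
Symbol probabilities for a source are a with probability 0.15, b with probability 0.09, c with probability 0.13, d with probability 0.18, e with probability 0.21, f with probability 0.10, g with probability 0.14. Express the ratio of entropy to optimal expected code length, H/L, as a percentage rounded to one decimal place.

Entropy H = −Σ p log₂ p ≈ 2.7533 bits.
Huffman merges: 9/100+1/10→19/100; 13/100+7/50→27/100; 3/20+9/50→33/100; 19/100+21/100→2/5; 27/100+33/100→3/5; 2/5+3/5→1. L = 279/100 ≈ 2.7900.
Efficiency = H/L = 2.7533/2.7900 = 98.7%.

98.7%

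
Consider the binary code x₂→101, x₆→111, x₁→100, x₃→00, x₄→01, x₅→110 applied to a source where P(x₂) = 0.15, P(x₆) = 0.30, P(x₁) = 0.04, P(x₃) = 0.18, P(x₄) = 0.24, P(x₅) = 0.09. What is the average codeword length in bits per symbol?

2.58 bits/symbol

L̄ = Σ pᵢ·ℓᵢ = 0.15·3 + 0.30·3 + 0.04·3 + 0.18·2 + 0.24·2 + 0.09·3 = 2.58 bits/symbol.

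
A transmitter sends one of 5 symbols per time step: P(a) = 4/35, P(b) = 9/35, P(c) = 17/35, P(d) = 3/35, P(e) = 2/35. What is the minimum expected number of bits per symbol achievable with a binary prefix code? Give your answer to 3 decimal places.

Repeatedly combine the two least-probable nodes; the expected code length is the sum of the merged weights.
merge 2/35 + 3/35 → 1/7
merge 4/35 + 1/7 → 9/35
merge 9/35 + 9/35 → 18/35
merge 17/35 + 18/35 → 1
L = 1/7 + 9/35 + 18/35 + 1 = 67/35 ≈ 1.914 bits/symbol.

1.914 bits/symbol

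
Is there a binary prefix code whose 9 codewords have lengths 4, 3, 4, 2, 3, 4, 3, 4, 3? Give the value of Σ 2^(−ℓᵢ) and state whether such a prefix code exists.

With common denominator 2^4 = 16: Σ 2^(−ℓᵢ) = 1/16 + 2/16 + 1/16 + 4/16 + 2/16 + 1/16 + 2/16 + 1/16 + 2/16 = 16/16 = 1.
Kraft's inequality requires Σ ≤ 1; here Σ = 1 ≤ 1, so such a prefix code exists.

1; yes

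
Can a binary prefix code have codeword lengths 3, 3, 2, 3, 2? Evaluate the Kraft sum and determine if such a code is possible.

With common denominator 2^3 = 8: Σ 2^(−ℓᵢ) = 1/8 + 1/8 + 2/8 + 1/8 + 2/8 = 7/8 = 0.875.
Kraft's inequality requires Σ ≤ 1; here Σ = 0.875 ≤ 1, so such a prefix code exists.

0.875; yes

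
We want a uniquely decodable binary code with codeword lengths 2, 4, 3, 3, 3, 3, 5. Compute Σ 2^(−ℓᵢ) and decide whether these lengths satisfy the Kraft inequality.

With common denominator 2^5 = 32: Σ 2^(−ℓᵢ) = 8/32 + 2/32 + 4/32 + 4/32 + 4/32 + 4/32 + 1/32 = 27/32 = 0.84375.
Kraft's inequality requires Σ ≤ 1; here Σ = 0.84375 ≤ 1, so such a prefix code exists.

0.84375; yes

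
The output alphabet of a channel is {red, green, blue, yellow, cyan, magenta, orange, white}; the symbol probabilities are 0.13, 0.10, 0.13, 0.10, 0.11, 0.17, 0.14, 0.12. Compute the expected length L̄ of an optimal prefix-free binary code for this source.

Repeatedly combine the two least-probable nodes; the expected code length is the sum of the merged weights.
merge 1/10 + 1/10 → 1/5
merge 11/100 + 3/25 → 23/100
merge 13/100 + 13/100 → 13/50
merge 7/50 + 17/100 → 31/100
merge 1/5 + 23/100 → 43/100
merge 13/50 + 31/100 → 57/100
merge 43/100 + 57/100 → 1
L = 1/5 + 23/100 + 13/50 + 31/100 + 43/100 + 57/100 + 1 = 3 bits/symbol.

3 bits/symbol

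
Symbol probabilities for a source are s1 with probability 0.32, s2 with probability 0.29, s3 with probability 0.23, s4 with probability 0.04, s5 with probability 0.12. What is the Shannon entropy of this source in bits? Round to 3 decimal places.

2.084 bits

H = −Σ pᵢ log₂ pᵢ.
−0.32·log₂(0.32) = 0.5260
−0.29·log₂(0.29) = 0.5179
−0.23·log₂(0.23) = 0.4877
−0.04·log₂(0.04) = 0.1858
−0.12·log₂(0.12) = 0.3671
Sum ≈ 2.0844 → 2.084 bits.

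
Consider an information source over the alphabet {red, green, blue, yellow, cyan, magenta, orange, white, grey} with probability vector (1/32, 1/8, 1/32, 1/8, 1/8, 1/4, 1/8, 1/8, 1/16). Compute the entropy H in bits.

Each probability is a power of 1/2, so log₂(1/p) is an integer.
H = Σ p·log₂(1/p) = 1/32·5 + 1/8·3 + 1/32·5 + 1/8·3 + 1/8·3 + 1/4·2 + 1/8·3 + 1/8·3 + 1/16·4 = 2.9375 bits.

2.9375 bits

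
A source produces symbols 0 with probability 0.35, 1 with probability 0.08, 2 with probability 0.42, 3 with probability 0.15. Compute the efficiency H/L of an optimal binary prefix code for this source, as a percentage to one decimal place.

Entropy H = −Σ p log₂ p ≈ 1.7578 bits.
Huffman merges: 2/25+3/20→23/100; 23/100+7/20→29/50; 21/50+29/50→1. L = 181/100 ≈ 1.8100.
Efficiency = H/L = 1.7578/1.8100 = 97.1%.

97.1%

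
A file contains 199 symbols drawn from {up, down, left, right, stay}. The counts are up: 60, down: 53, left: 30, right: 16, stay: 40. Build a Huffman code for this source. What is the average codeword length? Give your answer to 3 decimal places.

Probabilities are the counts divided by 199.
Repeatedly combine the two least-probable nodes; the expected code length is the sum of the merged weights.
merge 16/199 + 30/199 → 46/199
merge 40/199 + 46/199 → 86/199
merge 53/199 + 60/199 → 113/199
merge 86/199 + 113/199 → 1
L = 46/199 + 86/199 + 113/199 + 1 = 444/199 ≈ 2.231 bits/symbol.

2.231 bits/symbol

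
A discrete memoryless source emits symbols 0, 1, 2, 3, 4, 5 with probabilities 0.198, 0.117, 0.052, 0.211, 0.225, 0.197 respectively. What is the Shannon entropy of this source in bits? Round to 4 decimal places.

H = −Σ pᵢ log₂ pᵢ.
−0.198·log₂(0.198) = 0.4626
−0.117·log₂(0.117) = 0.3622
−0.052·log₂(0.052) = 0.2218
−0.211·log₂(0.211) = 0.4736
−0.225·log₂(0.225) = 0.4842
−0.197·log₂(0.197) = 0.4617
Sum ≈ 2.4661 → 2.4661 bits.

2.4661 bits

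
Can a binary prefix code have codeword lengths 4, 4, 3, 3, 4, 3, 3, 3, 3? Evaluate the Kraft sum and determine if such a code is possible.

0.9375; yes

With common denominator 2^4 = 16: Σ 2^(−ℓᵢ) = 1/16 + 1/16 + 2/16 + 2/16 + 1/16 + 2/16 + 2/16 + 2/16 + 2/16 = 15/16 = 0.9375.
Kraft's inequality requires Σ ≤ 1; here Σ = 0.9375 ≤ 1, so such a prefix code exists.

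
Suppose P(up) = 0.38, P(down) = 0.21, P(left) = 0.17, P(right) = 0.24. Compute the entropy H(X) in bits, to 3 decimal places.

1.932 bits

H = −Σ pᵢ log₂ pᵢ.
−0.38·log₂(0.38) = 0.5305
−0.21·log₂(0.21) = 0.4728
−0.17·log₂(0.17) = 0.4346
−0.24·log₂(0.24) = 0.4941
Sum ≈ 1.9320 → 1.932 bits.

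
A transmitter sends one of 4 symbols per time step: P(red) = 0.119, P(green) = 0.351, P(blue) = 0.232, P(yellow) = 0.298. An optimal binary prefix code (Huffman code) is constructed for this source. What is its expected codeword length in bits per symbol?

Repeatedly combine the two least-probable nodes; the expected code length is the sum of the merged weights.
merge 119/1000 + 29/125 → 351/1000
merge 149/500 + 351/1000 → 649/1000
merge 351/1000 + 649/1000 → 1
L = 351/1000 + 649/1000 + 1 = 2 bits/symbol.

2 bits/symbol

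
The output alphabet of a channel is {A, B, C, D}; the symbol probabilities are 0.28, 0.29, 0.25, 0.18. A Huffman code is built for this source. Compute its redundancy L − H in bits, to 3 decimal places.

0.023 bits

Entropy H = −Σ p log₂ p ≈ 1.9774 bits.
Huffman merges: 9/50+1/4→43/100; 7/25+29/100→57/100; 43/100+57/100→1. L = 2 ≈ 2.0000.
L − H = 2.0000 − 1.9774 = 0.023 bits.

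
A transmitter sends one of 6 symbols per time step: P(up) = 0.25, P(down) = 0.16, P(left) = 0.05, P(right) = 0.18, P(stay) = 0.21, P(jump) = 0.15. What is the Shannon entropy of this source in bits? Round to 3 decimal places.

H = −Σ pᵢ log₂ pᵢ.
−0.25·log₂(0.25) = 0.5000
−0.16·log₂(0.16) = 0.4230
−0.05·log₂(0.05) = 0.2161
−0.18·log₂(0.18) = 0.4453
−0.21·log₂(0.21) = 0.4728
−0.15·log₂(0.15) = 0.4105
Sum ≈ 2.4678 → 2.468 bits.

2.468 bits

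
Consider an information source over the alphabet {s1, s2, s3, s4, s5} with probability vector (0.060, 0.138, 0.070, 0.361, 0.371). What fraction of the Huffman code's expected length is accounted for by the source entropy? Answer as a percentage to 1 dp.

97.1%

Entropy H = −Σ p log₂ p ≈ 1.9678 bits.
Huffman merges: 3/50+7/100→13/100; 13/100+69/500→67/250; 67/250+361/1000→629/1000; 371/1000+629/1000→1. L = 2027/1000 ≈ 2.0270.
Efficiency = H/L = 1.9678/2.0270 = 97.1%.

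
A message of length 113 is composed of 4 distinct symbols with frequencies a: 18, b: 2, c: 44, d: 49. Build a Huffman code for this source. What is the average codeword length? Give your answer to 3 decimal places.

Probabilities are the counts divided by 113.
Repeatedly combine the two least-probable nodes; the expected code length is the sum of the merged weights.
merge 2/113 + 18/113 → 20/113
merge 20/113 + 44/113 → 64/113
merge 49/113 + 64/113 → 1
L = 20/113 + 64/113 + 1 = 197/113 ≈ 1.743 bits/symbol.

1.743 bits/symbol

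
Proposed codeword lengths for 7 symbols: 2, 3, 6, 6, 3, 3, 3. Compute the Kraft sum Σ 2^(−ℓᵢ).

0.78125

With common denominator 2^6 = 64: Σ 2^(−ℓᵢ) = 16/64 + 8/64 + 1/64 + 1/64 + 8/64 + 8/64 + 8/64 = 50/64 = 0.78125.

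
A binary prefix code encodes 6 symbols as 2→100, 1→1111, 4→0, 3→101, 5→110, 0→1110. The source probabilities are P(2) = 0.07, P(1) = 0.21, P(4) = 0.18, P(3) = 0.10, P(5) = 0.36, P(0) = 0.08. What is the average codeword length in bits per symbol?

2.93 bits/symbol

L̄ = Σ pᵢ·ℓᵢ = 0.07·3 + 0.21·4 + 0.18·1 + 0.10·3 + 0.36·3 + 0.08·4 = 2.93 bits/symbol.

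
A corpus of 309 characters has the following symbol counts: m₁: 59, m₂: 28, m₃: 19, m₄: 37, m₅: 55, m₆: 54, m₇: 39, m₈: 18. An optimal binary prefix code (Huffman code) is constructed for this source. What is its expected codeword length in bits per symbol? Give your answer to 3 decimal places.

Probabilities are the counts divided by 309.
Repeatedly combine the two least-probable nodes; the expected code length is the sum of the merged weights.
merge 6/103 + 19/309 → 37/309
merge 28/309 + 37/309 → 65/309
merge 37/309 + 13/103 → 76/309
merge 18/103 + 55/309 → 109/309
merge 59/309 + 65/309 → 124/309
merge 76/309 + 109/309 → 185/309
merge 124/309 + 185/309 → 1
L = 37/309 + 65/309 + 76/309 + 109/309 + 124/309 + 185/309 + 1 = 905/309 ≈ 2.929 bits/symbol.

2.929 bits/symbol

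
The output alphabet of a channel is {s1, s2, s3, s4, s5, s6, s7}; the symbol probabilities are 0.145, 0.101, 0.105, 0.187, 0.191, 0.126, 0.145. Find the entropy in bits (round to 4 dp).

H = −Σ pᵢ log₂ pᵢ.
−0.145·log₂(0.145) = 0.4040
−0.101·log₂(0.101) = 0.3341
−0.105·log₂(0.105) = 0.3414
−0.187·log₂(0.187) = 0.4523
−0.191·log₂(0.191) = 0.4562
−0.126·log₂(0.126) = 0.3766
−0.145·log₂(0.145) = 0.4040
Sum ≈ 2.7684 → 2.7684 bits.

2.7684 bits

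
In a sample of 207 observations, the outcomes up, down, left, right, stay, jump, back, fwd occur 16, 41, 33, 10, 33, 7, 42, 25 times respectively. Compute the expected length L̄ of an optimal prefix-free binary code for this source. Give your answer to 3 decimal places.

2.841 bits/symbol

Probabilities are the counts divided by 207.
Repeatedly combine the two least-probable nodes; the expected code length is the sum of the merged weights.
merge 7/207 + 10/207 → 17/207
merge 16/207 + 17/207 → 11/69
merge 25/207 + 11/69 → 58/207
merge 11/69 + 11/69 → 22/69
merge 41/207 + 14/69 → 83/207
merge 58/207 + 22/69 → 124/207
merge 83/207 + 124/207 → 1
L = 17/207 + 11/69 + 58/207 + 22/69 + 83/207 + 124/207 + 1 = 196/69 ≈ 2.841 bits/symbol.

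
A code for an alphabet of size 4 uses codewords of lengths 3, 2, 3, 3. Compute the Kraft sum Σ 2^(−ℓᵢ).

0.625

With common denominator 2^3 = 8: Σ 2^(−ℓᵢ) = 1/8 + 2/8 + 1/8 + 1/8 = 5/8 = 0.625.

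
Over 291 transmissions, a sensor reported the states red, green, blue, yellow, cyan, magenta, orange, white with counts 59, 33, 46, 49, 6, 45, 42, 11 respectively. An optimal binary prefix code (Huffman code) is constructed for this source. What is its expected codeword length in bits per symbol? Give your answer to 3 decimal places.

2.856 bits/symbol

Probabilities are the counts divided by 291.
Repeatedly combine the two least-probable nodes; the expected code length is the sum of the merged weights.
merge 2/97 + 11/291 → 17/291
merge 17/291 + 11/97 → 50/291
merge 14/97 + 15/97 → 29/97
merge 46/291 + 49/291 → 95/291
merge 50/291 + 59/291 → 109/291
merge 29/97 + 95/291 → 182/291
merge 109/291 + 182/291 → 1
L = 17/291 + 50/291 + 29/97 + 95/291 + 109/291 + 182/291 + 1 = 277/97 ≈ 2.856 bits/symbol.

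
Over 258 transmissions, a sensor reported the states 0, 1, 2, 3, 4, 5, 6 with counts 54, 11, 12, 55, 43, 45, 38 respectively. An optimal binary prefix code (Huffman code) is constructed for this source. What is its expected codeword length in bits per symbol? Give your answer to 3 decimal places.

Probabilities are the counts divided by 258.
Repeatedly combine the two least-probable nodes; the expected code length is the sum of the merged weights.
merge 11/258 + 2/43 → 23/258
merge 23/258 + 19/129 → 61/258
merge 1/6 + 15/86 → 44/129
merge 9/43 + 55/258 → 109/258
merge 61/258 + 44/129 → 149/258
merge 109/258 + 149/258 → 1
L = 23/258 + 61/258 + 44/129 + 109/258 + 149/258 + 1 = 8/3 ≈ 2.667 bits/symbol.

2.667 bits/symbol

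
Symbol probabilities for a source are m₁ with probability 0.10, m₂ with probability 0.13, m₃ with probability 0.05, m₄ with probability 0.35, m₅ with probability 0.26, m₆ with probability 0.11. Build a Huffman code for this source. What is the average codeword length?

Repeatedly combine the two least-probable nodes; the expected code length is the sum of the merged weights.
merge 1/20 + 1/10 → 3/20
merge 11/100 + 13/100 → 6/25
merge 3/20 + 6/25 → 39/100
merge 13/50 + 7/20 → 61/100
merge 39/100 + 61/100 → 1
L = 3/20 + 6/25 + 39/100 + 61/100 + 1 = 239/100 = 2.39 bits/symbol.

2.39 bits/symbol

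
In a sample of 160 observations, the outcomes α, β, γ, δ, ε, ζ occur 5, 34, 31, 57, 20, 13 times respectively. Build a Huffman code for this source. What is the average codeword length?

2.35 bits/symbol

Probabilities are the counts divided by 160.
Repeatedly combine the two least-probable nodes; the expected code length is the sum of the merged weights.
merge 1/32 + 13/160 → 9/80
merge 9/80 + 1/8 → 19/80
merge 31/160 + 17/80 → 13/32
merge 19/80 + 57/160 → 19/32
merge 13/32 + 19/32 → 1
L = 9/80 + 19/80 + 13/32 + 19/32 + 1 = 47/20 = 2.35 bits/symbol.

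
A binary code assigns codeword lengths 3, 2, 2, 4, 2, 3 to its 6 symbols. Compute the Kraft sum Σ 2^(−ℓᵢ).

1.0625

With common denominator 2^4 = 16: Σ 2^(−ℓᵢ) = 2/16 + 4/16 + 4/16 + 1/16 + 4/16 + 2/16 = 17/16 = 1.0625.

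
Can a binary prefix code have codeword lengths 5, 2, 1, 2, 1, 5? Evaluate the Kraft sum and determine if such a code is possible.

With common denominator 2^5 = 32: Σ 2^(−ℓᵢ) = 1/32 + 8/32 + 16/32 + 8/32 + 16/32 + 1/32 = 50/32 = 1.5625.
Kraft's inequality requires Σ ≤ 1; here Σ = 1.5625 > 1, so no such prefix code exists.

1.5625; no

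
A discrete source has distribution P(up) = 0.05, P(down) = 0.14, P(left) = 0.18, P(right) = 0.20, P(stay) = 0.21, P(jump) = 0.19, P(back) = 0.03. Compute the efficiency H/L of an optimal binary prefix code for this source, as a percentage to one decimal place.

97.5%

Entropy H = −Σ p log₂ p ≈ 2.6027 bits.
Huffman merges: 3/100+1/20→2/25; 2/25+7/50→11/50; 9/50+19/100→37/100; 1/5+21/100→41/100; 11/50+37/100→59/100; 41/100+59/100→1. L = 267/100 ≈ 2.6700.
Efficiency = H/L = 2.6027/2.6700 = 97.5%.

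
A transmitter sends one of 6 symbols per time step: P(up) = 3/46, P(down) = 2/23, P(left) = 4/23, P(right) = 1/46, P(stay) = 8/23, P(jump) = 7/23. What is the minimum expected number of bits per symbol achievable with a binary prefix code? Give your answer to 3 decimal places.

Repeatedly combine the two least-probable nodes; the expected code length is the sum of the merged weights.
merge 1/46 + 3/46 → 2/23
merge 2/23 + 2/23 → 4/23
merge 4/23 + 4/23 → 8/23
merge 7/23 + 8/23 → 15/23
merge 8/23 + 15/23 → 1
L = 2/23 + 4/23 + 8/23 + 15/23 + 1 = 52/23 ≈ 2.261 bits/symbol.

2.261 bits/symbol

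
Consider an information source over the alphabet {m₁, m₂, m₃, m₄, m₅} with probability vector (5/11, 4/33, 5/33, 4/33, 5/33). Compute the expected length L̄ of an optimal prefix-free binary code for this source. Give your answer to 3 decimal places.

2.091 bits/symbol

Repeatedly combine the two least-probable nodes; the expected code length is the sum of the merged weights.
merge 4/33 + 4/33 → 8/33
merge 5/33 + 5/33 → 10/33
merge 8/33 + 10/33 → 6/11
merge 5/11 + 6/11 → 1
L = 8/33 + 10/33 + 6/11 + 1 = 23/11 ≈ 2.091 bits/symbol.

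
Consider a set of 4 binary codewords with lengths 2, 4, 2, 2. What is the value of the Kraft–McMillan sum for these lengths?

0.8125

With common denominator 2^4 = 16: Σ 2^(−ℓᵢ) = 4/16 + 1/16 + 4/16 + 4/16 = 13/16 = 0.8125.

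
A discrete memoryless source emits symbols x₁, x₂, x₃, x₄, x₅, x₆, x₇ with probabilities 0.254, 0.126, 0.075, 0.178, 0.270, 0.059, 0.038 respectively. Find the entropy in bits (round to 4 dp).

2.5324 bits

H = −Σ pᵢ log₂ pᵢ.
−0.254·log₂(0.254) = 0.5022
−0.126·log₂(0.126) = 0.3766
−0.075·log₂(0.075) = 0.2803
−0.178·log₂(0.178) = 0.4432
−0.270·log₂(0.270) = 0.5100
−0.059·log₂(0.059) = 0.2409
−0.038·log₂(0.038) = 0.1793
Sum ≈ 2.5324 → 2.5324 bits.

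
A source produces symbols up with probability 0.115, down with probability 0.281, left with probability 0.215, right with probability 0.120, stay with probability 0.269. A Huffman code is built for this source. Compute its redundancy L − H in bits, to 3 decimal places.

0.008 bits

Entropy H = −Σ p log₂ p ≈ 2.2269 bits.
Huffman merges: 23/200+3/25→47/200; 43/200+47/200→9/20; 269/1000+281/1000→11/20; 9/20+11/20→1. L = 447/200 ≈ 2.2350.
L − H = 2.2350 − 2.2269 = 0.008 bits.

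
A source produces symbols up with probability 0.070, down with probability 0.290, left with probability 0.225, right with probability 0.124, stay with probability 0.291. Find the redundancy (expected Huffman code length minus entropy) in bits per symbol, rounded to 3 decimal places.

0.032 bits

Entropy H = −Σ p log₂ p ≈ 2.1623 bits.
Huffman merges: 7/100+31/250→97/500; 97/500+9/40→419/1000; 29/100+291/1000→581/1000; 419/1000+581/1000→1. L = 1097/500 ≈ 2.1940.
L − H = 2.1940 − 2.1623 = 0.032 bits.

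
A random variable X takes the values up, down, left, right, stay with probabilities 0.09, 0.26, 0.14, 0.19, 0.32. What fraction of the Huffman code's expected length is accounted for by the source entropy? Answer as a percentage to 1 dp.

98.5%

Entropy H = −Σ p log₂ p ≈ 2.1963 bits.
Huffman merges: 9/100+7/50→23/100; 19/100+23/100→21/50; 13/50+8/25→29/50; 21/50+29/50→1. L = 223/100 ≈ 2.2300.
Efficiency = H/L = 2.1963/2.2300 = 98.5%.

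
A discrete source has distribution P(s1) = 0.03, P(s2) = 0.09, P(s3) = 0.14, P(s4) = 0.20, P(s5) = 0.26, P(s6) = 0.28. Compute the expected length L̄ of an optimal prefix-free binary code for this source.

2.38 bits/symbol

Repeatedly combine the two least-probable nodes; the expected code length is the sum of the merged weights.
merge 3/100 + 9/100 → 3/25
merge 3/25 + 7/50 → 13/50
merge 1/5 + 13/50 → 23/50
merge 13/50 + 7/25 → 27/50
merge 23/50 + 27/50 → 1
L = 3/25 + 13/50 + 23/50 + 27/50 + 1 = 119/50 = 2.38 bits/symbol.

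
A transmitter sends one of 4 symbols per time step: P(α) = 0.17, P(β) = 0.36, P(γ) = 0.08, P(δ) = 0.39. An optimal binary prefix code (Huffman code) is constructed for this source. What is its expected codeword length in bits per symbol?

Repeatedly combine the two least-probable nodes; the expected code length is the sum of the merged weights.
merge 2/25 + 17/100 → 1/4
merge 1/4 + 9/25 → 61/100
merge 39/100 + 61/100 → 1
L = 1/4 + 61/100 + 1 = 93/50 = 1.86 bits/symbol.

1.86 bits/symbol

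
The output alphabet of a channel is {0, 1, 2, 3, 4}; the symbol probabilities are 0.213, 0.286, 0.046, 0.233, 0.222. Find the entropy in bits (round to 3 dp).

H = −Σ pᵢ log₂ pᵢ.
−0.213·log₂(0.213) = 0.4752
−0.286·log₂(0.286) = 0.5165
−0.046·log₂(0.046) = 0.2043
−0.233·log₂(0.233) = 0.4897
−0.222·log₂(0.222) = 0.4820
Sum ≈ 2.1678 → 2.168 bits.

2.168 bits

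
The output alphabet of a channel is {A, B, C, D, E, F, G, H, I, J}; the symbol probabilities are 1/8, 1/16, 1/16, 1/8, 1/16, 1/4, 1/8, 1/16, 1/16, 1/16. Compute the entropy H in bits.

3.125 bits

Each probability is a power of 1/2, so log₂(1/p) is an integer.
H = Σ p·log₂(1/p) = 1/8·3 + 1/16·4 + 1/16·4 + 1/8·3 + 1/16·4 + 1/4·2 + 1/8·3 + 1/16·4 + 1/16·4 + 1/16·4 = 3.125 bits.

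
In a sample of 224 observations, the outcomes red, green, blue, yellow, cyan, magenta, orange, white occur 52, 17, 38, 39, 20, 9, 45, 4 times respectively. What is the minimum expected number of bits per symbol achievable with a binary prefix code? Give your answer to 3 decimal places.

Probabilities are the counts divided by 224.
Repeatedly combine the two least-probable nodes; the expected code length is the sum of the merged weights.
merge 1/56 + 9/224 → 13/224
merge 13/224 + 17/224 → 15/112
merge 5/56 + 15/112 → 25/112
merge 19/112 + 39/224 → 11/32
merge 45/224 + 25/112 → 95/224
merge 13/56 + 11/32 → 129/224
merge 95/224 + 129/224 → 1
L = 13/224 + 15/112 + 25/112 + 11/32 + 95/224 + 129/224 + 1 = 309/112 ≈ 2.759 bits/symbol.

2.759 bits/symbol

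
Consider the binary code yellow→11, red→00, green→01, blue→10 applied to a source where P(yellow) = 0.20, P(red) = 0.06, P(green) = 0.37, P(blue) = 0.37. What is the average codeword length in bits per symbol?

2 bits/symbol

L̄ = Σ pᵢ·ℓᵢ = 0.20·2 + 0.06·2 + 0.37·2 + 0.37·2 = 2 bits/symbol.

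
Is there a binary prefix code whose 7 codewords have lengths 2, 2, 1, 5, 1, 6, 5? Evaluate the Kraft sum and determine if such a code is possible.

With common denominator 2^6 = 64: Σ 2^(−ℓᵢ) = 16/64 + 16/64 + 32/64 + 2/64 + 32/64 + 1/64 + 2/64 = 101/64 = 1.578125.
Kraft's inequality requires Σ ≤ 1; here Σ = 1.578125 > 1, so no such prefix code exists.

1.578125; no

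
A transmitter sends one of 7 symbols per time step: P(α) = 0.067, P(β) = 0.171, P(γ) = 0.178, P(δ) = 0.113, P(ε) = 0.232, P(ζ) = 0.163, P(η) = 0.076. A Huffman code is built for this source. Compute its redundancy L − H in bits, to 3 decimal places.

0.039 bits

Entropy H = −Σ p log₂ p ≈ 2.6938 bits.
Huffman merges: 67/1000+19/250→143/1000; 113/1000+143/1000→32/125; 163/1000+171/1000→167/500; 89/500+29/125→41/100; 32/125+167/500→59/100; 41/100+59/100→1. L = 2733/1000 ≈ 2.7330.
L − H = 2.7330 − 2.6938 = 0.039 bits.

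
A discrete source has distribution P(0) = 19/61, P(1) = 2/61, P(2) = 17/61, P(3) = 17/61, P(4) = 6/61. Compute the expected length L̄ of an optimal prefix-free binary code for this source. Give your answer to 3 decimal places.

2.131 bits/symbol

Repeatedly combine the two least-probable nodes; the expected code length is the sum of the merged weights.
merge 2/61 + 6/61 → 8/61
merge 8/61 + 17/61 → 25/61
merge 17/61 + 19/61 → 36/61
merge 25/61 + 36/61 → 1
L = 8/61 + 25/61 + 36/61 + 1 = 130/61 ≈ 2.131 bits/symbol.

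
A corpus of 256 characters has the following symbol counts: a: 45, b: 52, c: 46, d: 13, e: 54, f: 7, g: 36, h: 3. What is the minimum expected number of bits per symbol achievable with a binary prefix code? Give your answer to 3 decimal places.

Probabilities are the counts divided by 256.
Repeatedly combine the two least-probable nodes; the expected code length is the sum of the merged weights.
merge 3/256 + 7/256 → 5/128
merge 5/128 + 13/256 → 23/256
merge 23/256 + 9/64 → 59/256
merge 45/256 + 23/128 → 91/256
merge 13/64 + 27/128 → 53/128
merge 59/256 + 91/256 → 75/128
merge 53/128 + 75/128 → 1
L = 5/128 + 23/256 + 59/256 + 91/256 + 53/128 + 75/128 + 1 = 695/256 ≈ 2.715 bits/symbol.

2.715 bits/symbol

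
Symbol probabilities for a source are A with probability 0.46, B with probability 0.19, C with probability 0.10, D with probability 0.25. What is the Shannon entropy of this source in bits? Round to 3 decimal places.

1.803 bits

H = −Σ pᵢ log₂ pᵢ.
−0.46·log₂(0.46) = 0.5153
−0.19·log₂(0.19) = 0.4552
−0.10·log₂(0.10) = 0.3322
−0.25·log₂(0.25) = 0.5000
Sum ≈ 1.8028 → 1.803 bits.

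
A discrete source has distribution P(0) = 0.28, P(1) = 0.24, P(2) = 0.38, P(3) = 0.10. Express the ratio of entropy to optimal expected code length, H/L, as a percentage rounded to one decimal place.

Entropy H = −Σ p log₂ p ≈ 1.8710 bits.
Huffman merges: 1/10+6/25→17/50; 7/25+17/50→31/50; 19/50+31/50→1. L = 49/25 ≈ 1.9600.
Efficiency = H/L = 1.8710/1.9600 = 95.5%.

95.5%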